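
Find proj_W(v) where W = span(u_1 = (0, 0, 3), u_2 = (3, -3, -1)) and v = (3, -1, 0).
proj_W(v) = (2, -2, 0)

Set up U = [u_1 | ... | u_2] ∈ R^(3×2). The projector onto W = col(U) is P = U (U^T U)^(-1) U^T.
Compute U^T U =
  [9, -3]
  [-3, 19],
and U^T v = (0, 12).
Solve U^T U · c = U^T v for the coefficients: c = (2/9, 2/3). The projection is proj_W(v) = U c.
Check: (v - proj_W(v)) · u_1 = 0  (should be 0).
Check: (v - proj_W(v)) · u_2 = 0  (should be 0).
Result: proj_W(v) = (2, -2, 0).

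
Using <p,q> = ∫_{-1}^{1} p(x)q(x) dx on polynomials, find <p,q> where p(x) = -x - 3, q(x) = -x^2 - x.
<p,q> = 8/3

Expand the product: p(x)·q(x) = x^3 + 4*x^2 + 3*x.
∫_{-1}^{1} of each monomial x^k gives [2/(k+1) if k even, 0 if k odd]. Integrating term-by-term (or equivalently evaluating the antiderivative F(x) = x^4/4 + 4*x^3/3 + 3*x^2/2 at the endpoints):
  F(1) − F(−1) = 37/12 − (5/12) = 8/3.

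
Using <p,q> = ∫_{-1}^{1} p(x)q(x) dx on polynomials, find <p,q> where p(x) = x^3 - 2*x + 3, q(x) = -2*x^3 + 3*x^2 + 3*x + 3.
<p,q> = 778/35

Expand the product: p(x)·q(x) = -2*x^6 + 3*x^5 + 7*x^4 - 9*x^3 + 3*x^2 + 3*x + 9.
∫_{-1}^{1} of each monomial x^k gives [2/(k+1) if k even, 0 if k odd]. Integrating term-by-term (or equivalently evaluating the antiderivative F(x) = -2*x^7/7 + x^6/2 + 7*x^5/5 - 9*x^4/4 + x^3 + 3*x^2/2 + 9*x at the endpoints):
  F(1) − F(−1) = 1521/140 − (-1591/140) = 778/35.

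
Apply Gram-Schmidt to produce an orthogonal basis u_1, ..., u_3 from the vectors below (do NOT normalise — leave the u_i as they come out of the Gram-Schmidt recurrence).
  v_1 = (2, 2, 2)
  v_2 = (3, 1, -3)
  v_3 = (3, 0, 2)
Orthogonal basis:
  u_1 = (2, 2, 2)
  u_2 = (8/3, 2/3, -10/3)
  u_3 = (8/7, -12/7, 4/7)

Apply the Gram-Schmidt recurrence
  u_1 = v_1
  u_i = v_i − Σ_{j<i} ((v_i · u_j) / (u_j · u_j)) · u_j.

Step by step this gives:
  u_1 = (2, 2, 2)
  u_2 = (8/3, 2/3, -10/3)
  u_3 = (8/7, -12/7, 4/7)

Orthogonality check:
  u_2 · u_1 = 0 (should be 0)
  u_3 · u_1 = 0 (should be 0)
  u_3 · u_2 = 0 (should be 0)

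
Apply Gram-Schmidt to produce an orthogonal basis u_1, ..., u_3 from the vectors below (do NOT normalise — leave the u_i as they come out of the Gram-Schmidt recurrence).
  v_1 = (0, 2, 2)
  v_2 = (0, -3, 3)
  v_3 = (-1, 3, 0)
Orthogonal basis:
  u_1 = (0, 2, 2)
  u_2 = (0, -3, 3)
  u_3 = (-1, 0, 0)

Apply the Gram-Schmidt recurrence
  u_1 = v_1
  u_i = v_i − Σ_{j<i} ((v_i · u_j) / (u_j · u_j)) · u_j.

Step by step this gives:
  u_1 = (0, 2, 2)
  u_2 = (0, -3, 3)
  u_3 = (-1, 0, 0)

Orthogonality check:
  u_2 · u_1 = 0 (should be 0)
  u_3 · u_1 = 0 (should be 0)
  u_3 · u_2 = 0 (should be 0)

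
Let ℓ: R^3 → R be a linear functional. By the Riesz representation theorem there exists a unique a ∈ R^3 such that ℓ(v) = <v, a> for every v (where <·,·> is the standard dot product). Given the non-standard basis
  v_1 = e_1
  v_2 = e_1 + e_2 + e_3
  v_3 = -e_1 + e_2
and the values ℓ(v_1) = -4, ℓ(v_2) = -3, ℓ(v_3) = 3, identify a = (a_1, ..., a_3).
a = (-4, -1, 2)

Write a = (a_1, ..., a_3) in the standard basis. For each basis vector v_i, ℓ(v_i) = <v_i, a> is a linear equation in the a_j's. Collect the n equations into a matrix system V a = ℓ, where row i of V is v_i (expressed in the standard basis). Since V is invertible (lower-triangular with 1s on the diagonal, up to permutation), solve by back-substitution:
  V =
[[1, 0, 0],
 [1, 1, 1],
 [-1, 1, 0]]
  V a = (-4, -3, 3)
Solving gives a = (-4, -1, 2).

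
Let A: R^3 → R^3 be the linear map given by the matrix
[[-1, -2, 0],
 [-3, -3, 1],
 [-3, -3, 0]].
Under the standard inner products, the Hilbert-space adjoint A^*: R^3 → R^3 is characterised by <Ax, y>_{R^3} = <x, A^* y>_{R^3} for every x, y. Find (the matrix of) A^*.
A^* = A^T =
[[-1, -3, -3],
 [-2, -3, -3],
 [0, 1, 0]]

For real matrices with standard dot products, the defining identity <Ax, y> = <x, A^* y> gives (Ax)^T y = x^T (A^*) y, i.e. x^T A^T y = x^T (A^*) y. Since this holds for all x, y, we must have A^* = A^T. Therefore
A^* =
[[-1, -3, -3],
 [-2, -3, -3],
 [0, 1, 0]].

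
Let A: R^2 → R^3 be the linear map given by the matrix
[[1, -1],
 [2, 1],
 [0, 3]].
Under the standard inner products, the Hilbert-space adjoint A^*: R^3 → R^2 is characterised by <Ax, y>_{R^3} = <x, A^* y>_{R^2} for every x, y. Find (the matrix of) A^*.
A^* = A^T =
[[1, 2, 0],
 [-1, 1, 3]]

For real matrices with standard dot products, the defining identity <Ax, y> = <x, A^* y> gives (Ax)^T y = x^T (A^*) y, i.e. x^T A^T y = x^T (A^*) y. Since this holds for all x, y, we must have A^* = A^T. Therefore
A^* =
[[1, 2, 0],
 [-1, 1, 3]].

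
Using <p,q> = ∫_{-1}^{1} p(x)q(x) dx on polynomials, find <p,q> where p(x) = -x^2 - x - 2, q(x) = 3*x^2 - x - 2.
<p,q> = 24/5

Expand the product: p(x)·q(x) = -3*x^4 - 2*x^3 - 3*x^2 + 4*x + 4.
∫_{-1}^{1} of each monomial x^k gives [2/(k+1) if k even, 0 if k odd]. Integrating term-by-term (or equivalently evaluating the antiderivative F(x) = -3*x^5/5 - x^4/2 - x^3 + 2*x^2 + 4*x at the endpoints):
  F(1) − F(−1) = 39/10 − (-9/10) = 24/5.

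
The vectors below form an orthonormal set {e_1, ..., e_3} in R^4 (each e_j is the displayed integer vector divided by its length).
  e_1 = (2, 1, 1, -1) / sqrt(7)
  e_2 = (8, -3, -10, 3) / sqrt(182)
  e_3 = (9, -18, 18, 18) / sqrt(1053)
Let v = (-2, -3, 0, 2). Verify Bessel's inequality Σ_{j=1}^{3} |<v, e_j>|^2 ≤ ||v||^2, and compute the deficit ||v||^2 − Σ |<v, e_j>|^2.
Σ |<v, e_j>|^2 = 33/2; ||v||^2 = 17; deficit = 1/2

Write each e_j = u_j / sqrt(<u_j, u_j>) where u_j is the displayed integer vector. Then <v, e_j> = <v, u_j> / sqrt(<u_j, u_j>), so |<v, e_j>|^2 = <v, u_j>^2 / <u_j, u_j>.
Coefficients: <v, e_1> = -9/sqrt(7), <v, e_2> = -1/sqrt(182), <v, e_3> = 72/sqrt(1053).
Square and sum: Σ |<v, e_j>|^2 = 33/2.
Compute ||v||^2 = v·v = 17.
Deficit = 17 − 33/2 = 1/2 ≥ 0, confirming Bessel's inequality. (The deficit equals ||v − Σ <v,e_j> e_j||^2, the squared distance from v to span{e_j}.)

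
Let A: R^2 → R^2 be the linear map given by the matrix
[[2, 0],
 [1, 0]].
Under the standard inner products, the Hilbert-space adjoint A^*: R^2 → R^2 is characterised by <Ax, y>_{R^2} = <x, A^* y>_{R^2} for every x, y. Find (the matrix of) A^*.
A^* = A^T =
[[2, 1],
 [0, 0]]

For real matrices with standard dot products, the defining identity <Ax, y> = <x, A^* y> gives (Ax)^T y = x^T (A^*) y, i.e. x^T A^T y = x^T (A^*) y. Since this holds for all x, y, we must have A^* = A^T. Therefore
A^* =
[[2, 1],
 [0, 0]].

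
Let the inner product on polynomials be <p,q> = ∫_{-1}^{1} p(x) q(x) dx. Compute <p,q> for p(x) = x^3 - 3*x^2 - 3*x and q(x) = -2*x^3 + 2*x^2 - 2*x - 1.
<p,q> = 162/35

Expand the product: p(x)·q(x) = -2*x^6 + 8*x^5 - 2*x^4 - x^3 + 9*x^2 + 3*x.
∫_{-1}^{1} of each monomial x^k gives [2/(k+1) if k even, 0 if k odd]. Integrating term-by-term (or equivalently evaluating the antiderivative F(x) = -2*x^7/7 + 4*x^6/3 - 2*x^5/5 - x^4/4 + 3*x^3 + 3*x^2/2 at the endpoints):
  F(1) − F(−1) = 2057/420 − (113/420) = 162/35.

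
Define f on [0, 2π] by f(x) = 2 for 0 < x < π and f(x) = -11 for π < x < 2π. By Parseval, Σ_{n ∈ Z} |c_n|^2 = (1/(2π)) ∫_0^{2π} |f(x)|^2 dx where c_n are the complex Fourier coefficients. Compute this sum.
Σ |c_n|^2 = 125/2

Parseval equates the L^2 energy of f (normalised by 1/(2π)) with the ℓ^2 sum of its Fourier coefficients: (1/(2π)) ∫_0^{2π} |f|^2 = Σ |c_n|^2.
Compute the left side: (1/(2π)) [∫_0^π 2^2 dx + ∫_π^{2π} (-11)^2 dx] = (1/(2π)) · (4π + 121π) = (4 + 121)/2 = 125/2.
So Σ_{n ∈ Z} |c_n|^2 = 125/2.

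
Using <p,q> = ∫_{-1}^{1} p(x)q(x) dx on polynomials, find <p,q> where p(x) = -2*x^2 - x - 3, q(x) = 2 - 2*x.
<p,q> = -40/3

Expand the product: p(x)·q(x) = 4*x^3 - 2*x^2 + 4*x - 6.
∫_{-1}^{1} of each monomial x^k gives [2/(k+1) if k even, 0 if k odd]. Integrating term-by-term (or equivalently evaluating the antiderivative F(x) = x^4 - 2*x^3/3 + 2*x^2 - 6*x at the endpoints):
  F(1) − F(−1) = -11/3 − (29/3) = -40/3.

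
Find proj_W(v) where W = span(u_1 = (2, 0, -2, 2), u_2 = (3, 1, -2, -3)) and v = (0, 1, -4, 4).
proj_W(v) = (23/13, -5/13, -28/13, 53/13)

Set up U = [u_1 | ... | u_2] ∈ R^(4×2). The projector onto W = col(U) is P = U (U^T U)^(-1) U^T.
Compute U^T U =
  [12, 4]
  [4, 23],
and U^T v = (16, -3).
Solve U^T U · c = U^T v for the coefficients: c = (19/13, -5/13). The projection is proj_W(v) = U c.
Check: (v - proj_W(v)) · u_1 = 0  (should be 0).
Check: (v - proj_W(v)) · u_2 = 0  (should be 0).
Result: proj_W(v) = (23/13, -5/13, -28/13, 53/13).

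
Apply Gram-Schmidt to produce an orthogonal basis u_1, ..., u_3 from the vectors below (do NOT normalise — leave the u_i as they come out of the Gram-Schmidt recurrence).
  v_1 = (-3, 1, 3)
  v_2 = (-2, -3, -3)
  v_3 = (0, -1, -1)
Orthogonal basis:
  u_1 = (-3, 1, 3)
  u_2 = (-56/19, -51/19, -39/19)
  u_3 = (12/191, -30/191, 22/191)

Apply the Gram-Schmidt recurrence
  u_1 = v_1
  u_i = v_i − Σ_{j<i} ((v_i · u_j) / (u_j · u_j)) · u_j.

Step by step this gives:
  u_1 = (-3, 1, 3)
  u_2 = (-56/19, -51/19, -39/19)
  u_3 = (12/191, -30/191, 22/191)

Orthogonality check:
  u_2 · u_1 = 0 (should be 0)
  u_3 · u_1 = 0 (should be 0)
  u_3 · u_2 = 0 (should be 0)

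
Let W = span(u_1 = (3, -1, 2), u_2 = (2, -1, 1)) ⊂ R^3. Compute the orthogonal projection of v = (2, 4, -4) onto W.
proj_W(v) = (-4/3, 2/3, -2/3)

Set up U = [u_1 | ... | u_2] ∈ R^(3×2). The projector onto W = col(U) is P = U (U^T U)^(-1) U^T.
Compute U^T U =
  [14, 9]
  [9, 6],
and U^T v = (-6, -4).
Solve U^T U · c = U^T v for the coefficients: c = (0, -2/3). The projection is proj_W(v) = U c.
Check: (v - proj_W(v)) · u_1 = 0  (should be 0).
Check: (v - proj_W(v)) · u_2 = 0  (should be 0).
Result: proj_W(v) = (-4/3, 2/3, -2/3).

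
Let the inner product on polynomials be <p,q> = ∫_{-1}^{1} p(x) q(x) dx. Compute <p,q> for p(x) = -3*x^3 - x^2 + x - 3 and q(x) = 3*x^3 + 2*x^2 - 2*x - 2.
<p,q> = 288/35

Expand the product: p(x)·q(x) = -9*x^6 - 9*x^5 + 7*x^4 + x^3 - 6*x^2 + 4*x + 6.
∫_{-1}^{1} of each monomial x^k gives [2/(k+1) if k even, 0 if k odd]. Integrating term-by-term (or equivalently evaluating the antiderivative F(x) = -9*x^7/7 - 3*x^6/2 + 7*x^5/5 + x^4/4 - 2*x^3 + 2*x^2 + 6*x at the endpoints):
  F(1) − F(−1) = 681/140 − (-471/140) = 288/35.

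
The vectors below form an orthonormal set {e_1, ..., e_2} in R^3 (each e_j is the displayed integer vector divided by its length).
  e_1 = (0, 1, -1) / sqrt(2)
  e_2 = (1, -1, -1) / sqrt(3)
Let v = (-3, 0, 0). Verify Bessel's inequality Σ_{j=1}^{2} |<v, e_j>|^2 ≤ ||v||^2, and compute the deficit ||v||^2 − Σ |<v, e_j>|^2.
Σ |<v, e_j>|^2 = 3; ||v||^2 = 9; deficit = 6

Write each e_j = u_j / sqrt(<u_j, u_j>) where u_j is the displayed integer vector. Then <v, e_j> = <v, u_j> / sqrt(<u_j, u_j>), so |<v, e_j>|^2 = <v, u_j>^2 / <u_j, u_j>.
Coefficients: <v, e_1> = 0/sqrt(2), <v, e_2> = -3/sqrt(3).
Square and sum: Σ |<v, e_j>|^2 = 3.
Compute ||v||^2 = v·v = 9.
Deficit = 9 − 3 = 6 ≥ 0, confirming Bessel's inequality. (The deficit equals ||v − Σ <v,e_j> e_j||^2, the squared distance from v to span{e_j}.)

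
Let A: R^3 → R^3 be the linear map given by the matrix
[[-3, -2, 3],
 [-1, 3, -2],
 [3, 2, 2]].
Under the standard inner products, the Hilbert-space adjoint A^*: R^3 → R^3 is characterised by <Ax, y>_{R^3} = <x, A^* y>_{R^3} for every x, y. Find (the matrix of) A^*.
A^* = A^T =
[[-3, -1, 3],
 [-2, 3, 2],
 [3, -2, 2]]

For real matrices with standard dot products, the defining identity <Ax, y> = <x, A^* y> gives (Ax)^T y = x^T (A^*) y, i.e. x^T A^T y = x^T (A^*) y. Since this holds for all x, y, we must have A^* = A^T. Therefore
A^* =
[[-3, -1, 3],
 [-2, 3, 2],
 [3, -2, 2]].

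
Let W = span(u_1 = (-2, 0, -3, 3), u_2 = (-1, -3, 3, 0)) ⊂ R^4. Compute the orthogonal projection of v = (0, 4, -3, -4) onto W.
proj_W(v) = (99/41, 161/41, -93/41, -68/41)

Set up U = [u_1 | ... | u_2] ∈ R^(4×2). The projector onto W = col(U) is P = U (U^T U)^(-1) U^T.
Compute U^T U =
  [22, -7]
  [-7, 19],
and U^T v = (-3, -21).
Solve U^T U · c = U^T v for the coefficients: c = (-68/123, -161/123). The projection is proj_W(v) = U c.
Check: (v - proj_W(v)) · u_1 = 0  (should be 0).
Check: (v - proj_W(v)) · u_2 = 0  (should be 0).
Result: proj_W(v) = (99/41, 161/41, -93/41, -68/41).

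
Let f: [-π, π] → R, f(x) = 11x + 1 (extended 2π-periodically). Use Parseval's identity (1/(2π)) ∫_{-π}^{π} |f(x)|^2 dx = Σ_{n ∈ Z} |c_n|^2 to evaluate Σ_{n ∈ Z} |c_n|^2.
Σ |c_n|^2 = 121π^2/3 + 1

Expand and integrate term by term over [-π, π]:
  ∫ (11x)^2 dx = 121·(2π^3/3); ∫ 2·11·(1)·x dx = 0 (odd integrand); ∫ 1^2 dx = 1·2π.
So (1/(2π)) ∫_{-π}^{π} (11x + 1)^2 dx = 121π^2/3 + 1 = 121π^2/3 + 1.
Parseval ⇒ Σ |c_n|^2 = 121π^2/3 + 1.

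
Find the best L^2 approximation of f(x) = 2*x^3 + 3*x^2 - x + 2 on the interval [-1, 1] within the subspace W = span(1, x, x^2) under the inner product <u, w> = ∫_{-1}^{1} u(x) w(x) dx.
g(x) = 3*x^2 + x/5 + 2

The best approximation g ∈ W is the orthogonal projection of f onto W. Writing g = a_0 + a_1 x + a_2 x^2, the coefficients solve the normal equations G · a = b where
  G_{ij} = <φ_i, φ_j> and b_i = <f, φ_i>, with φ_0 = 1, φ_1 = x, φ_2 = x^2.
G =
  [2, 0, 2/3]
  [0, 2/3, 0]
  [2/3, 0, 2/5],
b = (6, 2/15, 38/15).
Solving gives a_0 = 2, a_1 = 1/5, a_2 = 3, so
  g(x) = 3*x^2 + x/5 + 2.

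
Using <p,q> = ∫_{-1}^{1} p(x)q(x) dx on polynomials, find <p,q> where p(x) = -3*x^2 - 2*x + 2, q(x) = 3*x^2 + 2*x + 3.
<p,q> = 56/15

Expand the product: p(x)·q(x) = -9*x^4 - 12*x^3 - 7*x^2 - 2*x + 6.
∫_{-1}^{1} of each monomial x^k gives [2/(k+1) if k even, 0 if k odd]. Integrating term-by-term (or equivalently evaluating the antiderivative F(x) = -9*x^5/5 - 3*x^4 - 7*x^3/3 - x^2 + 6*x at the endpoints):
  F(1) − F(−1) = -32/15 − (-88/15) = 56/15.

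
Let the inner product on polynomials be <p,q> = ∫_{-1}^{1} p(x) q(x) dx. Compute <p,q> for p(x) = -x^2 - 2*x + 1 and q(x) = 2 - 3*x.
<p,q> = 20/3

Expand the product: p(x)·q(x) = 3*x^3 + 4*x^2 - 7*x + 2.
∫_{-1}^{1} of each monomial x^k gives [2/(k+1) if k even, 0 if k odd]. Integrating term-by-term (or equivalently evaluating the antiderivative F(x) = 3*x^4/4 + 4*x^3/3 - 7*x^2/2 + 2*x at the endpoints):
  F(1) − F(−1) = 7/12 − (-73/12) = 20/3.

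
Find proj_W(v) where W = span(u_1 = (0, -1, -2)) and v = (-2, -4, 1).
proj_W(v) = (0, -2/5, -4/5)

Set up U = [u_1 | ... | u_1] ∈ R^(3×1). The projector onto W = col(U) is P = U (U^T U)^(-1) U^T.
Compute U^T U =
  [5],
and U^T v = (2).
Solve U^T U · c = U^T v for the coefficients: c = (2/5). The projection is proj_W(v) = U c.
Check: (v - proj_W(v)) · u_1 = 0  (should be 0).
Result: proj_W(v) = (0, -2/5, -4/5).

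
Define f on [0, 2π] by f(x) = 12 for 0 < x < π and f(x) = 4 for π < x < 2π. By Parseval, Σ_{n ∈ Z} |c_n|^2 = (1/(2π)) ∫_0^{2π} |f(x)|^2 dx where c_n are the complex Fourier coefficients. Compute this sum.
Σ |c_n|^2 = 80

Parseval equates the L^2 energy of f (normalised by 1/(2π)) with the ℓ^2 sum of its Fourier coefficients: (1/(2π)) ∫_0^{2π} |f|^2 = Σ |c_n|^2.
Compute the left side: (1/(2π)) [∫_0^π 12^2 dx + ∫_π^{2π} 4^2 dx] = (1/(2π)) · (144π + 16π) = (144 + 16)/2 = 80.
So Σ_{n ∈ Z} |c_n|^2 = 80.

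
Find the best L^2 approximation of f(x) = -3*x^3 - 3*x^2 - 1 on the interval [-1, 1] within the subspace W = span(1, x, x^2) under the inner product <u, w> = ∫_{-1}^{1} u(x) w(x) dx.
g(x) = -3*x^2 - 9*x/5 - 1

The best approximation g ∈ W is the orthogonal projection of f onto W. Writing g = a_0 + a_1 x + a_2 x^2, the coefficients solve the normal equations G · a = b where
  G_{ij} = <φ_i, φ_j> and b_i = <f, φ_i>, with φ_0 = 1, φ_1 = x, φ_2 = x^2.
G =
  [2, 0, 2/3]
  [0, 2/3, 0]
  [2/3, 0, 2/5],
b = (-4, -6/5, -28/15).
Solving gives a_0 = -1, a_1 = -9/5, a_2 = -3, so
  g(x) = -3*x^2 - 9*x/5 - 1.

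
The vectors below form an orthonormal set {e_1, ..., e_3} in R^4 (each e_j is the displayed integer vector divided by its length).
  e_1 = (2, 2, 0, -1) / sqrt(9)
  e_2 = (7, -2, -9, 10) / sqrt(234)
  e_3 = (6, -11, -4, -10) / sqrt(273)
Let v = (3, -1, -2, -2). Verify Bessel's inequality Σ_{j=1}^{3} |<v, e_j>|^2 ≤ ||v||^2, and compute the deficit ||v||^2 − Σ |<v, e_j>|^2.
Σ |<v, e_j>|^2 = 249/14; ||v||^2 = 18; deficit = 3/14

Write each e_j = u_j / sqrt(<u_j, u_j>) where u_j is the displayed integer vector. Then <v, e_j> = <v, u_j> / sqrt(<u_j, u_j>), so |<v, e_j>|^2 = <v, u_j>^2 / <u_j, u_j>.
Coefficients: <v, e_1> = 6/sqrt(9), <v, e_2> = 21/sqrt(234), <v, e_3> = 57/sqrt(273).
Square and sum: Σ |<v, e_j>|^2 = 249/14.
Compute ||v||^2 = v·v = 18.
Deficit = 18 − 249/14 = 3/14 ≥ 0, confirming Bessel's inequality. (The deficit equals ||v − Σ <v,e_j> e_j||^2, the squared distance from v to span{e_j}.)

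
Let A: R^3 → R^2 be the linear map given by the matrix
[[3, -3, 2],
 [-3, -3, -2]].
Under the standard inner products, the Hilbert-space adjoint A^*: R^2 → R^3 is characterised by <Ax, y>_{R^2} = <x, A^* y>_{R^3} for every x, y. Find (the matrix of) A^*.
A^* = A^T =
[[3, -3],
 [-3, -3],
 [2, -2]]

For real matrices with standard dot products, the defining identity <Ax, y> = <x, A^* y> gives (Ax)^T y = x^T (A^*) y, i.e. x^T A^T y = x^T (A^*) y. Since this holds for all x, y, we must have A^* = A^T. Therefore
A^* =
[[3, -3],
 [-3, -3],
 [2, -2]].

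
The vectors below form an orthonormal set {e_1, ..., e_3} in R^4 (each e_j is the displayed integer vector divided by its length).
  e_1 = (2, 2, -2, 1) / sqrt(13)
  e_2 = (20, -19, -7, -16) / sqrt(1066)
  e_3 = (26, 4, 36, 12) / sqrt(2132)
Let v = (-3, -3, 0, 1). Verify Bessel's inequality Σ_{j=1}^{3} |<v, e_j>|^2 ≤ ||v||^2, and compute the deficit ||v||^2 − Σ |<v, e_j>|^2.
Σ |<v, e_j>|^2 = 25/2; ||v||^2 = 19; deficit = 13/2

Write each e_j = u_j / sqrt(<u_j, u_j>) where u_j is the displayed integer vector. Then <v, e_j> = <v, u_j> / sqrt(<u_j, u_j>), so |<v, e_j>|^2 = <v, u_j>^2 / <u_j, u_j>.
Coefficients: <v, e_1> = -11/sqrt(13), <v, e_2> = -19/sqrt(1066), <v, e_3> = -78/sqrt(2132).
Square and sum: Σ |<v, e_j>|^2 = 25/2.
Compute ||v||^2 = v·v = 19.
Deficit = 19 − 25/2 = 13/2 ≥ 0, confirming Bessel's inequality. (The deficit equals ||v − Σ <v,e_j> e_j||^2, the squared distance from v to span{e_j}.)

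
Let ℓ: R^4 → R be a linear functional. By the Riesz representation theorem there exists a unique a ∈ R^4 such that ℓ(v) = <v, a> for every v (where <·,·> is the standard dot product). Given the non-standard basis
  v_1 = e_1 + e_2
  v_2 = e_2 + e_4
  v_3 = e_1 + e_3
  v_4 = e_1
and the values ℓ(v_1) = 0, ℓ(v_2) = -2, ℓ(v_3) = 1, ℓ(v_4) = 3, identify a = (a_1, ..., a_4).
a = (3, -3, -2, 1)

Write a = (a_1, ..., a_4) in the standard basis. For each basis vector v_i, ℓ(v_i) = <v_i, a> is a linear equation in the a_j's. Collect the n equations into a matrix system V a = ℓ, where row i of V is v_i (expressed in the standard basis). Since V is invertible (lower-triangular with 1s on the diagonal, up to permutation), solve by back-substitution:
  V =
[[1, 1, 0, 0],
 [0, 1, 0, 1],
 [1, 0, 1, 0],
 [1, 0, 0, 0]]
  V a = (0, -2, 1, 3)
Solving gives a = (3, -3, -2, 1).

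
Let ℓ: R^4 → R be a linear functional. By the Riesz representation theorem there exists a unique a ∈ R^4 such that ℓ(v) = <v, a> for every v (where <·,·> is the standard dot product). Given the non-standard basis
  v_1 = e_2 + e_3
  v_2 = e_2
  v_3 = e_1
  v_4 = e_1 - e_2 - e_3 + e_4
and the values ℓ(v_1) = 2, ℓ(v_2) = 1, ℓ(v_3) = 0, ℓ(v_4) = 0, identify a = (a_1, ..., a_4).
a = (0, 1, 1, 2)

Write a = (a_1, ..., a_4) in the standard basis. For each basis vector v_i, ℓ(v_i) = <v_i, a> is a linear equation in the a_j's. Collect the n equations into a matrix system V a = ℓ, where row i of V is v_i (expressed in the standard basis). Since V is invertible (lower-triangular with 1s on the diagonal, up to permutation), solve by back-substitution:
  V =
[[0, 1, 1, 0],
 [0, 1, 0, 0],
 [1, 0, 0, 0],
 [1, -1, -1, 1]]
  V a = (2, 1, 0, 0)
Solving gives a = (0, 1, 1, 2).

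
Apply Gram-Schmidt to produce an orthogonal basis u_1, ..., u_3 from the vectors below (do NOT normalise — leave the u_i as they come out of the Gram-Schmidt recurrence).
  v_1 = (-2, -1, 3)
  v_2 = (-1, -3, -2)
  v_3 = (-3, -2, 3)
Orthogonal basis:
  u_1 = (-2, -1, 3)
  u_2 = (-8/7, -43/14, -25/14)
  u_3 = (-44/195, 28/195, -4/39)

Apply the Gram-Schmidt recurrence
  u_1 = v_1
  u_i = v_i − Σ_{j<i} ((v_i · u_j) / (u_j · u_j)) · u_j.

Step by step this gives:
  u_1 = (-2, -1, 3)
  u_2 = (-8/7, -43/14, -25/14)
  u_3 = (-44/195, 28/195, -4/39)

Orthogonality check:
  u_2 · u_1 = 0 (should be 0)
  u_3 · u_1 = 0 (should be 0)
  u_3 · u_2 = 0 (should be 0)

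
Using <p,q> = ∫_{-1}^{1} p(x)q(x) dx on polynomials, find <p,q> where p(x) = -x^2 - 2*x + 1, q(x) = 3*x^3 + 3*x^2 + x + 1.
<p,q> = -8/5

Expand the product: p(x)·q(x) = -3*x^5 - 9*x^4 - 4*x^3 - x + 1.
∫_{-1}^{1} of each monomial x^k gives [2/(k+1) if k even, 0 if k odd]. Integrating term-by-term (or equivalently evaluating the antiderivative F(x) = -x^6/2 - 9*x^5/5 - x^4 - x^2/2 + x at the endpoints):
  F(1) − F(−1) = -14/5 − (-6/5) = -8/5.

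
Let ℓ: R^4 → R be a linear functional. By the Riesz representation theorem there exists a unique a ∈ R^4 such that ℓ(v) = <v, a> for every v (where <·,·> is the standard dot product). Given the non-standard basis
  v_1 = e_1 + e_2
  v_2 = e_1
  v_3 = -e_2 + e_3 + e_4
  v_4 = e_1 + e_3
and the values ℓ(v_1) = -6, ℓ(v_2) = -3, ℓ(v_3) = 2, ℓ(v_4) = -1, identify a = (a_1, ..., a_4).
a = (-3, -3, 2, -3)

Write a = (a_1, ..., a_4) in the standard basis. For each basis vector v_i, ℓ(v_i) = <v_i, a> is a linear equation in the a_j's. Collect the n equations into a matrix system V a = ℓ, where row i of V is v_i (expressed in the standard basis). Since V is invertible (lower-triangular with 1s on the diagonal, up to permutation), solve by back-substitution:
  V =
[[1, 1, 0, 0],
 [1, 0, 0, 0],
 [0, -1, 1, 1],
 [1, 0, 1, 0]]
  V a = (-6, -3, 2, -1)
Solving gives a = (-3, -3, 2, -3).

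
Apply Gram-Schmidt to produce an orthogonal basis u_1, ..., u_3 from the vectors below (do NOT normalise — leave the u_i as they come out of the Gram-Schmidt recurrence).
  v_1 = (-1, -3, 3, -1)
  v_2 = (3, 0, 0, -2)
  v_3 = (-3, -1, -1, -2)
Orthogonal basis:
  u_1 = (-1, -3, 3, -1)
  u_2 = (59/20, -3/20, 3/20, -41/20)
  u_3 = (-432/259, -79/259, -439/259, -648/259)

Apply the Gram-Schmidt recurrence
  u_1 = v_1
  u_i = v_i − Σ_{j<i} ((v_i · u_j) / (u_j · u_j)) · u_j.

Step by step this gives:
  u_1 = (-1, -3, 3, -1)
  u_2 = (59/20, -3/20, 3/20, -41/20)
  u_3 = (-432/259, -79/259, -439/259, -648/259)

Orthogonality check:
  u_2 · u_1 = 0 (should be 0)
  u_3 · u_1 = 0 (should be 0)
  u_3 · u_2 = 0 (should be 0)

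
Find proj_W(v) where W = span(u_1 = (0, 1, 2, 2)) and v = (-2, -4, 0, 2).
proj_W(v) = (0, 0, 0, 0)

Set up U = [u_1 | ... | u_1] ∈ R^(4×1). The projector onto W = col(U) is P = U (U^T U)^(-1) U^T.
Compute U^T U =
  [9],
and U^T v = (0).
Solve U^T U · c = U^T v for the coefficients: c = (0). The projection is proj_W(v) = U c.
Check: (v - proj_W(v)) · u_1 = 0  (should be 0).
Result: proj_W(v) = (0, 0, 0, 0).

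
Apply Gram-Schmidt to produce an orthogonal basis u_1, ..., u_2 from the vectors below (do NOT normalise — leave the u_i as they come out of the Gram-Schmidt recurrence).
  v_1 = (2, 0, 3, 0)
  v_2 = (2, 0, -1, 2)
Orthogonal basis:
  u_1 = (2, 0, 3, 0)
  u_2 = (24/13, 0, -16/13, 2)

Apply the Gram-Schmidt recurrence
  u_1 = v_1
  u_i = v_i − Σ_{j<i} ((v_i · u_j) / (u_j · u_j)) · u_j.

Step by step this gives:
  u_1 = (2, 0, 3, 0)
  u_2 = (24/13, 0, -16/13, 2)

Orthogonality check:
  u_2 · u_1 = 0 (should be 0)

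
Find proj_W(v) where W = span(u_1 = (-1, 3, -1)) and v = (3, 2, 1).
proj_W(v) = (-2/11, 6/11, -2/11)

Set up U = [u_1 | ... | u_1] ∈ R^(3×1). The projector onto W = col(U) is P = U (U^T U)^(-1) U^T.
Compute U^T U =
  [11],
and U^T v = (2).
Solve U^T U · c = U^T v for the coefficients: c = (2/11). The projection is proj_W(v) = U c.
Check: (v - proj_W(v)) · u_1 = 0  (should be 0).
Result: proj_W(v) = (-2/11, 6/11, -2/11).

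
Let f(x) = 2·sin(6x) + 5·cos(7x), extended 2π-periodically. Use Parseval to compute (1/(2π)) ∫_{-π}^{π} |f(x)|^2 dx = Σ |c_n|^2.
Σ |c_n|^2 = 29/2

Expand |f|^2 and use orthogonality of {sin(nx), cos(mx)} on [-π, π]:
  ∫_{-π}^{π} sin(nx)^2 dx = π, ∫ cos(mx)^2 dx = π, and cross terms integrate to 0.
So ∫_{-π}^{π} f(x)^2 dx = 2^2 · π + 5^2 · π = (4 + 25)π.
Divide by 2π: (4 + 25)/2 = 29/2.
By Parseval, this equals Σ |c_n|^2.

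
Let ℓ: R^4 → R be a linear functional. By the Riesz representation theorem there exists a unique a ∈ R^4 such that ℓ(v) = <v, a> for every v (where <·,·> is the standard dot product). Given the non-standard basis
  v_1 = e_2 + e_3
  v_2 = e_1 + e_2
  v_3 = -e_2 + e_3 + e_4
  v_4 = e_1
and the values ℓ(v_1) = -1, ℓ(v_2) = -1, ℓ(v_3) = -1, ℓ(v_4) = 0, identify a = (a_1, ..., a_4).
a = (0, -1, 0, -2)

Write a = (a_1, ..., a_4) in the standard basis. For each basis vector v_i, ℓ(v_i) = <v_i, a> is a linear equation in the a_j's. Collect the n equations into a matrix system V a = ℓ, where row i of V is v_i (expressed in the standard basis). Since V is invertible (lower-triangular with 1s on the diagonal, up to permutation), solve by back-substitution:
  V =
[[0, 1, 1, 0],
 [1, 1, 0, 0],
 [0, -1, 1, 1],
 [1, 0, 0, 0]]
  V a = (-1, -1, -1, 0)
Solving gives a = (0, -1, 0, -2).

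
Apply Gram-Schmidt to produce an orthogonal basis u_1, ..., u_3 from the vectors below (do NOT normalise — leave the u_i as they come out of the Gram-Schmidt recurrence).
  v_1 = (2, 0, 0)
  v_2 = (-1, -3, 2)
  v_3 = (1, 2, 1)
Orthogonal basis:
  u_1 = (2, 0, 0)
  u_2 = (0, -3, 2)
  u_3 = (0, 14/13, 21/13)

Apply the Gram-Schmidt recurrence
  u_1 = v_1
  u_i = v_i − Σ_{j<i} ((v_i · u_j) / (u_j · u_j)) · u_j.

Step by step this gives:
  u_1 = (2, 0, 0)
  u_2 = (0, -3, 2)
  u_3 = (0, 14/13, 21/13)

Orthogonality check:
  u_2 · u_1 = 0 (should be 0)
  u_3 · u_1 = 0 (should be 0)
  u_3 · u_2 = 0 (should be 0)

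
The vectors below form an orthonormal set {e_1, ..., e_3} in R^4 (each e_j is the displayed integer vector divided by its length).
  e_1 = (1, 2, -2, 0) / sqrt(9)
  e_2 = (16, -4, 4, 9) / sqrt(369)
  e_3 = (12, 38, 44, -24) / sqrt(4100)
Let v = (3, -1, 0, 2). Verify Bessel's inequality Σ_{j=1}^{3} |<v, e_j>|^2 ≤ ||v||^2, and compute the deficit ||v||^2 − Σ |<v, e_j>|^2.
Σ |<v, e_j>|^2 = 14; ||v||^2 = 14; deficit = 0

Write each e_j = u_j / sqrt(<u_j, u_j>) where u_j is the displayed integer vector. Then <v, e_j> = <v, u_j> / sqrt(<u_j, u_j>), so |<v, e_j>|^2 = <v, u_j>^2 / <u_j, u_j>.
Coefficients: <v, e_1> = 1/sqrt(9), <v, e_2> = 70/sqrt(369), <v, e_3> = -50/sqrt(4100).
Square and sum: Σ |<v, e_j>|^2 = 14.
Compute ||v||^2 = v·v = 14.
Deficit = 14 − 14 = 0 ≥ 0, confirming Bessel's inequality. (The deficit equals ||v − Σ <v,e_j> e_j||^2, the squared distance from v to span{e_j}.)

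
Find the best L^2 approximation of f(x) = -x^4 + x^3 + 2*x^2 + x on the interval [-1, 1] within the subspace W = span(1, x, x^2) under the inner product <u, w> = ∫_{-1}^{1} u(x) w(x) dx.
g(x) = 8*x^2/7 + 8*x/5 + 3/35

The best approximation g ∈ W is the orthogonal projection of f onto W. Writing g = a_0 + a_1 x + a_2 x^2, the coefficients solve the normal equations G · a = b where
  G_{ij} = <φ_i, φ_j> and b_i = <f, φ_i>, with φ_0 = 1, φ_1 = x, φ_2 = x^2.
G =
  [2, 0, 2/3]
  [0, 2/3, 0]
  [2/3, 0, 2/5],
b = (14/15, 16/15, 18/35).
Solving gives a_0 = 3/35, a_1 = 8/5, a_2 = 8/7, so
  g(x) = 8*x^2/7 + 8*x/5 + 3/35.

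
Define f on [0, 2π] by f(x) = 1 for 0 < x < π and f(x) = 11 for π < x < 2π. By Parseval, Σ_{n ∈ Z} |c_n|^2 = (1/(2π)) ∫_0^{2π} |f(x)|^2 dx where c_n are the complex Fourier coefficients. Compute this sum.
Σ |c_n|^2 = 61

Parseval equates the L^2 energy of f (normalised by 1/(2π)) with the ℓ^2 sum of its Fourier coefficients: (1/(2π)) ∫_0^{2π} |f|^2 = Σ |c_n|^2.
Compute the left side: (1/(2π)) [∫_0^π 1^2 dx + ∫_π^{2π} 11^2 dx] = (1/(2π)) · (1π + 121π) = (1 + 121)/2 = 61.
So Σ_{n ∈ Z} |c_n|^2 = 61.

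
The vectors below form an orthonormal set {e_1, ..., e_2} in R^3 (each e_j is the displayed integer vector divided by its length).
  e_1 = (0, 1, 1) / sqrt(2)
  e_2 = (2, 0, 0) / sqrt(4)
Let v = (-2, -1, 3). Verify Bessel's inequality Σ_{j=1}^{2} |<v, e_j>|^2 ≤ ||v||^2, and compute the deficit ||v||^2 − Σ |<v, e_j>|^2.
Σ |<v, e_j>|^2 = 6; ||v||^2 = 14; deficit = 8

Write each e_j = u_j / sqrt(<u_j, u_j>) where u_j is the displayed integer vector. Then <v, e_j> = <v, u_j> / sqrt(<u_j, u_j>), so |<v, e_j>|^2 = <v, u_j>^2 / <u_j, u_j>.
Coefficients: <v, e_1> = 2/sqrt(2), <v, e_2> = -4/sqrt(4).
Square and sum: Σ |<v, e_j>|^2 = 6.
Compute ||v||^2 = v·v = 14.
Deficit = 14 − 6 = 8 ≥ 0, confirming Bessel's inequality. (The deficit equals ||v − Σ <v,e_j> e_j||^2, the squared distance from v to span{e_j}.)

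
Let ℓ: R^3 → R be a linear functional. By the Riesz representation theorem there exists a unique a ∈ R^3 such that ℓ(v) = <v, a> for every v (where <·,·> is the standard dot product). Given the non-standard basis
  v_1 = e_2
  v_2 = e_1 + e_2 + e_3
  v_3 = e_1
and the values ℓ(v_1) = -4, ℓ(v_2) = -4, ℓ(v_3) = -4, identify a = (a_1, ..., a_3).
a = (-4, -4, 4)

Write a = (a_1, ..., a_3) in the standard basis. For each basis vector v_i, ℓ(v_i) = <v_i, a> is a linear equation in the a_j's. Collect the n equations into a matrix system V a = ℓ, where row i of V is v_i (expressed in the standard basis). Since V is invertible (lower-triangular with 1s on the diagonal, up to permutation), solve by back-substitution:
  V =
[[0, 1, 0],
 [1, 1, 1],
 [1, 0, 0]]
  V a = (-4, -4, -4)
Solving gives a = (-4, -4, 4).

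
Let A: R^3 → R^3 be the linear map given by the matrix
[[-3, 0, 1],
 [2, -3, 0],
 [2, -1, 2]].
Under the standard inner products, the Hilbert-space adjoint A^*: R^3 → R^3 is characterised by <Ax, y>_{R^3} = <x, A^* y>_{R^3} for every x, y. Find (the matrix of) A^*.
A^* = A^T =
[[-3, 2, 2],
 [0, -3, -1],
 [1, 0, 2]]

For real matrices with standard dot products, the defining identity <Ax, y> = <x, A^* y> gives (Ax)^T y = x^T (A^*) y, i.e. x^T A^T y = x^T (A^*) y. Since this holds for all x, y, we must have A^* = A^T. Therefore
A^* =
[[-3, 2, 2],
 [0, -3, -1],
 [1, 0, 2]].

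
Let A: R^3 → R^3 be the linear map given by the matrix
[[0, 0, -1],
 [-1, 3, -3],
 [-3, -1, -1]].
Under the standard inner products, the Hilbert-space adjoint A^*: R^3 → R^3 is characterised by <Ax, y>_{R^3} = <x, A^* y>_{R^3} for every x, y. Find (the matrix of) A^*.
A^* = A^T =
[[0, -1, -3],
 [0, 3, -1],
 [-1, -3, -1]]

For real matrices with standard dot products, the defining identity <Ax, y> = <x, A^* y> gives (Ax)^T y = x^T (A^*) y, i.e. x^T A^T y = x^T (A^*) y. Since this holds for all x, y, we must have A^* = A^T. Therefore
A^* =
[[0, -1, -3],
 [0, 3, -1],
 [-1, -3, -1]].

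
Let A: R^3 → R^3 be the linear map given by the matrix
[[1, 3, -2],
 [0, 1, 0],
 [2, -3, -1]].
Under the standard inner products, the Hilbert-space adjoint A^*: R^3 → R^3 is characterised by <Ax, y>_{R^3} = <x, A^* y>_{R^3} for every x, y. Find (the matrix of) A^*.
A^* = A^T =
[[1, 0, 2],
 [3, 1, -3],
 [-2, 0, -1]]

For real matrices with standard dot products, the defining identity <Ax, y> = <x, A^* y> gives (Ax)^T y = x^T (A^*) y, i.e. x^T A^T y = x^T (A^*) y. Since this holds for all x, y, we must have A^* = A^T. Therefore
A^* =
[[1, 0, 2],
 [3, 1, -3],
 [-2, 0, -1]].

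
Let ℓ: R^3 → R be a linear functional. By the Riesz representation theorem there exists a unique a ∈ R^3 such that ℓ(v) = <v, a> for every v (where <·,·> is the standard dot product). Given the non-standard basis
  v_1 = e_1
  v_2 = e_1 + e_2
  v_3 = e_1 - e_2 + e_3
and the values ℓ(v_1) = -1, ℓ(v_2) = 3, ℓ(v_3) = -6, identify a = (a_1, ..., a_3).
a = (-1, 4, -1)

Write a = (a_1, ..., a_3) in the standard basis. For each basis vector v_i, ℓ(v_i) = <v_i, a> is a linear equation in the a_j's. Collect the n equations into a matrix system V a = ℓ, where row i of V is v_i (expressed in the standard basis). Since V is invertible (lower-triangular with 1s on the diagonal, up to permutation), solve by back-substitution:
  V =
[[1, 0, 0],
 [1, 1, 0],
 [1, -1, 1]]
  V a = (-1, 3, -6)
Solving gives a = (-1, 4, -1).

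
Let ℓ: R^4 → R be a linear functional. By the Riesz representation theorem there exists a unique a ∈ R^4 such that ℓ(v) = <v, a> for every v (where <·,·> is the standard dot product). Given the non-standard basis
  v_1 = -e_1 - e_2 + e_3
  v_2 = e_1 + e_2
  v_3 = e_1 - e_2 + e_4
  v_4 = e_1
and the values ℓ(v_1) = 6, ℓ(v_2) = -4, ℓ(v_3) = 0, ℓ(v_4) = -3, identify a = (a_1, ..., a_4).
a = (-3, -1, 2, 2)

Write a = (a_1, ..., a_4) in the standard basis. For each basis vector v_i, ℓ(v_i) = <v_i, a> is a linear equation in the a_j's. Collect the n equations into a matrix system V a = ℓ, where row i of V is v_i (expressed in the standard basis). Since V is invertible (lower-triangular with 1s on the diagonal, up to permutation), solve by back-substitution:
  V =
[[-1, -1, 1, 0],
 [1, 1, 0, 0],
 [1, -1, 0, 1],
 [1, 0, 0, 0]]
  V a = (6, -4, 0, -3)
Solving gives a = (-3, -1, 2, 2).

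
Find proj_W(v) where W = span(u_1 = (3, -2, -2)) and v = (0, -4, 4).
proj_W(v) = (0, 0, 0)

Set up U = [u_1 | ... | u_1] ∈ R^(3×1). The projector onto W = col(U) is P = U (U^T U)^(-1) U^T.
Compute U^T U =
  [17],
and U^T v = (0).
Solve U^T U · c = U^T v for the coefficients: c = (0). The projection is proj_W(v) = U c.
Check: (v - proj_W(v)) · u_1 = 0  (should be 0).
Result: proj_W(v) = (0, 0, 0).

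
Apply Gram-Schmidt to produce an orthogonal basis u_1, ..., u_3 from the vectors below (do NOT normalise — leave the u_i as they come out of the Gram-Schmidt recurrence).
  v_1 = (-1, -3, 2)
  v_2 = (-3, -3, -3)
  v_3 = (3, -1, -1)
Orthogonal basis:
  u_1 = (-1, -3, 2)
  u_2 = (-18/7, -12/7, -27/7)
  u_3 = (50/19, -30/19, -20/19)

Apply the Gram-Schmidt recurrence
  u_1 = v_1
  u_i = v_i − Σ_{j<i} ((v_i · u_j) / (u_j · u_j)) · u_j.

Step by step this gives:
  u_1 = (-1, -3, 2)
  u_2 = (-18/7, -12/7, -27/7)
  u_3 = (50/19, -30/19, -20/19)

Orthogonality check:
  u_2 · u_1 = 0 (should be 0)
  u_3 · u_1 = 0 (should be 0)
  u_3 · u_2 = 0 (should be 0)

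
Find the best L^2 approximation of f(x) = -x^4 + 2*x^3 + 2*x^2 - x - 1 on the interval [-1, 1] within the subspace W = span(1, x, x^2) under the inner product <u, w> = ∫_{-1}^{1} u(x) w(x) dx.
g(x) = 8*x^2/7 + x/5 - 32/35

The best approximation g ∈ W is the orthogonal projection of f onto W. Writing g = a_0 + a_1 x + a_2 x^2, the coefficients solve the normal equations G · a = b where
  G_{ij} = <φ_i, φ_j> and b_i = <f, φ_i>, with φ_0 = 1, φ_1 = x, φ_2 = x^2.
G =
  [2, 0, 2/3]
  [0, 2/3, 0]
  [2/3, 0, 2/5],
b = (-16/15, 2/15, -16/105).
Solving gives a_0 = -32/35, a_1 = 1/5, a_2 = 8/7, so
  g(x) = 8*x^2/7 + x/5 - 32/35.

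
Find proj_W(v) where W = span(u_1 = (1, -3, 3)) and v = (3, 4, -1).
proj_W(v) = (-12/19, 36/19, -36/19)

Set up U = [u_1 | ... | u_1] ∈ R^(3×1). The projector onto W = col(U) is P = U (U^T U)^(-1) U^T.
Compute U^T U =
  [19],
and U^T v = (-12).
Solve U^T U · c = U^T v for the coefficients: c = (-12/19). The projection is proj_W(v) = U c.
Check: (v - proj_W(v)) · u_1 = 0  (should be 0).
Result: proj_W(v) = (-12/19, 36/19, -36/19).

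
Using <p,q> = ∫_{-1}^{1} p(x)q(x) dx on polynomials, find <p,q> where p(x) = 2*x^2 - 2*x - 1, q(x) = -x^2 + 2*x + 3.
<p,q> = -24/5

Expand the product: p(x)·q(x) = -2*x^4 + 6*x^3 + 3*x^2 - 8*x - 3.
∫_{-1}^{1} of each monomial x^k gives [2/(k+1) if k even, 0 if k odd]. Integrating term-by-term (or equivalently evaluating the antiderivative F(x) = -2*x^5/5 + 3*x^4/2 + x^3 - 4*x^2 - 3*x at the endpoints):
  F(1) − F(−1) = -49/10 − (-1/10) = -24/5.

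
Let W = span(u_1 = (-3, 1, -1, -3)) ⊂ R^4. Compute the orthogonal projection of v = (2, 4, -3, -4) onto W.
proj_W(v) = (-39/20, 13/20, -13/20, -39/20)

Set up U = [u_1 | ... | u_1] ∈ R^(4×1). The projector onto W = col(U) is P = U (U^T U)^(-1) U^T.
Compute U^T U =
  [20],
and U^T v = (13).
Solve U^T U · c = U^T v for the coefficients: c = (13/20). The projection is proj_W(v) = U c.
Check: (v - proj_W(v)) · u_1 = 0  (should be 0).
Result: proj_W(v) = (-39/20, 13/20, -13/20, -39/20).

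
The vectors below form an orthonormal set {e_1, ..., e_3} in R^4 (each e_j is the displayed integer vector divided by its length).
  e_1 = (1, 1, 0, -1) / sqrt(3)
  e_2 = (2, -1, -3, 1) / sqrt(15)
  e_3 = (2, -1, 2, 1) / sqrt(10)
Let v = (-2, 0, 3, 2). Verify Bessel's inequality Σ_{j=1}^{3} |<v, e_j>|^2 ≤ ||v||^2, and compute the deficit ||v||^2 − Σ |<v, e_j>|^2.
Σ |<v, e_j>|^2 = 15; ||v||^2 = 17; deficit = 2

Write each e_j = u_j / sqrt(<u_j, u_j>) where u_j is the displayed integer vector. Then <v, e_j> = <v, u_j> / sqrt(<u_j, u_j>), so |<v, e_j>|^2 = <v, u_j>^2 / <u_j, u_j>.
Coefficients: <v, e_1> = -4/sqrt(3), <v, e_2> = -11/sqrt(15), <v, e_3> = 4/sqrt(10).
Square and sum: Σ |<v, e_j>|^2 = 15.
Compute ||v||^2 = v·v = 17.
Deficit = 17 − 15 = 2 ≥ 0, confirming Bessel's inequality. (The deficit equals ||v − Σ <v,e_j> e_j||^2, the squared distance from v to span{e_j}.)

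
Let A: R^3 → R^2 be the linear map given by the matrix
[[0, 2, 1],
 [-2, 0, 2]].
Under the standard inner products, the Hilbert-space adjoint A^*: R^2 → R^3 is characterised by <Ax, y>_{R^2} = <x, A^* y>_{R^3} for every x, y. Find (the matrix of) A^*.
A^* = A^T =
[[0, -2],
 [2, 0],
 [1, 2]]

For real matrices with standard dot products, the defining identity <Ax, y> = <x, A^* y> gives (Ax)^T y = x^T (A^*) y, i.e. x^T A^T y = x^T (A^*) y. Since this holds for all x, y, we must have A^* = A^T. Therefore
A^* =
[[0, -2],
 [2, 0],
 [1, 2]].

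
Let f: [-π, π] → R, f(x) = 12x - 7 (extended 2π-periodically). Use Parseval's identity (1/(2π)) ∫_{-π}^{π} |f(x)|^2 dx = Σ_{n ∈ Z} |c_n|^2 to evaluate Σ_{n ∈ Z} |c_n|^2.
Σ |c_n|^2 = 48π^2 + 49

Expand and integrate term by term over [-π, π]:
  ∫ (12x)^2 dx = 144·(2π^3/3); ∫ 2·12·(-7)·x dx = 0 (odd integrand); ∫ (-7)^2 dx = 49·2π.
So (1/(2π)) ∫_{-π}^{π} (12x - 7)^2 dx = 144π^2/3 + 49 = 48π^2 + 49.
Parseval ⇒ Σ |c_n|^2 = 48π^2 + 49.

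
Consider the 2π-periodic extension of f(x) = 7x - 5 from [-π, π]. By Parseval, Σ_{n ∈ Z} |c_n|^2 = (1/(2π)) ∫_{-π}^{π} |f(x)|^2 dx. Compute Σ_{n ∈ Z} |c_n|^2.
Σ |c_n|^2 = 49π^2/3 + 25

Expand and integrate term by term over [-π, π]:
  ∫ (7x)^2 dx = 49·(2π^3/3); ∫ 2·7·(-5)·x dx = 0 (odd integrand); ∫ (-5)^2 dx = 25·2π.
So (1/(2π)) ∫_{-π}^{π} (7x - 5)^2 dx = 49π^2/3 + 25 = 49π^2/3 + 25.
Parseval ⇒ Σ |c_n|^2 = 49π^2/3 + 25.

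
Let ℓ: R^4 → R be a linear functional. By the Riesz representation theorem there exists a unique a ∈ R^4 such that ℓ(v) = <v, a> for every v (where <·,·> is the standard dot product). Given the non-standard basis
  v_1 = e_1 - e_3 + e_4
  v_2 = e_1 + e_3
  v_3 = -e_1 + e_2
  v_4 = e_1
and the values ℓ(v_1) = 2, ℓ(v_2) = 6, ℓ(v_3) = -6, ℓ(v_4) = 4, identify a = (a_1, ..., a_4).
a = (4, -2, 2, 0)

Write a = (a_1, ..., a_4) in the standard basis. For each basis vector v_i, ℓ(v_i) = <v_i, a> is a linear equation in the a_j's. Collect the n equations into a matrix system V a = ℓ, where row i of V is v_i (expressed in the standard basis). Since V is invertible (lower-triangular with 1s on the diagonal, up to permutation), solve by back-substitution:
  V =
[[1, 0, -1, 1],
 [1, 0, 1, 0],
 [-1, 1, 0, 0],
 [1, 0, 0, 0]]
  V a = (2, 6, -6, 4)
Solving gives a = (4, -2, 2, 0).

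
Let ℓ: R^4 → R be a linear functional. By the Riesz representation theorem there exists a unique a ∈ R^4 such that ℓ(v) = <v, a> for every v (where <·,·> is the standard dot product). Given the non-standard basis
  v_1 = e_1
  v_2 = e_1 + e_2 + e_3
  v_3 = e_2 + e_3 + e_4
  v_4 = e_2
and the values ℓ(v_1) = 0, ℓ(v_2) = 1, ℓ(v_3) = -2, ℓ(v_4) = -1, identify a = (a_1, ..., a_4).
a = (0, -1, 2, -3)

Write a = (a_1, ..., a_4) in the standard basis. For each basis vector v_i, ℓ(v_i) = <v_i, a> is a linear equation in the a_j's. Collect the n equations into a matrix system V a = ℓ, where row i of V is v_i (expressed in the standard basis). Since V is invertible (lower-triangular with 1s on the diagonal, up to permutation), solve by back-substitution:
  V =
[[1, 0, 0, 0],
 [1, 1, 1, 0],
 [0, 1, 1, 1],
 [0, 1, 0, 0]]
  V a = (0, 1, -2, -1)
Solving gives a = (0, -1, 2, -3).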